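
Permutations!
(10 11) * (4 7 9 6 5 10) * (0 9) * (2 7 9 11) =(0 11 4 9 6 5 10 2 7) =[11, 1, 7, 3, 9, 10, 5, 0, 8, 6, 2, 4]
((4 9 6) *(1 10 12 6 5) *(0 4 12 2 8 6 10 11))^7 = (0 4 9 5 1 11)(2 6 10 8 12) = ((0 4 9 5 1 11)(2 8 6 12 10))^7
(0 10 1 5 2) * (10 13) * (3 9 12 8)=(0 13 10 1 5 2)(3 9 12 8)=[13, 5, 0, 9, 4, 2, 6, 7, 3, 12, 1, 11, 8, 10]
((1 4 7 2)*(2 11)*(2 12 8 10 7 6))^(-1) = ((1 4 6 2)(7 11 12 8 10))^(-1) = (1 2 6 4)(7 10 8 12 11)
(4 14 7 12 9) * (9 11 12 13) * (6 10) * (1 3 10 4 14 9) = (1 3 10 6 4 9 14 7 13)(11 12) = [0, 3, 2, 10, 9, 5, 4, 13, 8, 14, 6, 12, 11, 1, 7]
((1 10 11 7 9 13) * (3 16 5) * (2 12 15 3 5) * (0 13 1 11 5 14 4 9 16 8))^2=((0 13 11 7 16 2 12 15 3 8)(1 10 5 14 4 9))^2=(0 11 16 12 3)(1 5 4)(2 15 8 13 7)(9 10 14)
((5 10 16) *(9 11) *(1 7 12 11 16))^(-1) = ((1 7 12 11 9 16 5 10))^(-1) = (1 10 5 16 9 11 12 7)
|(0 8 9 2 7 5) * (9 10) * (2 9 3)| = |(0 8 10 3 2 7 5)| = 7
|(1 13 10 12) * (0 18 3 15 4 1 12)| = |(0 18 3 15 4 1 13 10)| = 8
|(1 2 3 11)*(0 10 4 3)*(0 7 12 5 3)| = |(0 10 4)(1 2 7 12 5 3 11)| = 21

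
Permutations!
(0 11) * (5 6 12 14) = [11, 1, 2, 3, 4, 6, 12, 7, 8, 9, 10, 0, 14, 13, 5] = (0 11)(5 6 12 14)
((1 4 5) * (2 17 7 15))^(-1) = (1 5 4)(2 15 7 17)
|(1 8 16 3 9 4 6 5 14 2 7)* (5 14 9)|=|(1 8 16 3 5 9 4 6 14 2 7)|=11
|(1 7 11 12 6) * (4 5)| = 10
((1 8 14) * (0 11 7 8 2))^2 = ((0 11 7 8 14 1 2))^2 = (0 7 14 2 11 8 1)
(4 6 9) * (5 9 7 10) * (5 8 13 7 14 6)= (4 5 9)(6 14)(7 10 8 13)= [0, 1, 2, 3, 5, 9, 14, 10, 13, 4, 8, 11, 12, 7, 6]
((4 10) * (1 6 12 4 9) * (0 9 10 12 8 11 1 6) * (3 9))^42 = (12)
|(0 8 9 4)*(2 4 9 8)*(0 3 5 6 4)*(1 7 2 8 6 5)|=|(9)(0 8 6 4 3 1 7 2)|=8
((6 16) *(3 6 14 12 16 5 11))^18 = (16)(3 5)(6 11)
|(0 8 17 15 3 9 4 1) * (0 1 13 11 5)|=10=|(0 8 17 15 3 9 4 13 11 5)|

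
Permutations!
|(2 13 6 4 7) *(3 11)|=|(2 13 6 4 7)(3 11)|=10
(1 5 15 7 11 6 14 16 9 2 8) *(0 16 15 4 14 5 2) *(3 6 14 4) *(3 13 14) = (0 16 9)(1 2 8)(3 6 5 13 14 15 7 11) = [16, 2, 8, 6, 4, 13, 5, 11, 1, 0, 10, 3, 12, 14, 15, 7, 9]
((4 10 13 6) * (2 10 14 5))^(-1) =((2 10 13 6 4 14 5))^(-1) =(2 5 14 4 6 13 10)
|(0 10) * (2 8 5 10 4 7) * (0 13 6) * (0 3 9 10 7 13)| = 28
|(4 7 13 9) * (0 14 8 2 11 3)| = |(0 14 8 2 11 3)(4 7 13 9)| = 12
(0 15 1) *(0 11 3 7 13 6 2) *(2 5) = (0 15 1 11 3 7 13 6 5 2) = [15, 11, 0, 7, 4, 2, 5, 13, 8, 9, 10, 3, 12, 6, 14, 1]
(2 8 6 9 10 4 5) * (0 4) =(0 4 5 2 8 6 9 10) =[4, 1, 8, 3, 5, 2, 9, 7, 6, 10, 0]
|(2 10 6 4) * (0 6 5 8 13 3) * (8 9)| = 10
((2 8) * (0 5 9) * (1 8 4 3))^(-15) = (9)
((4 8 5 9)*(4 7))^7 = (4 5 7 8 9) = ((4 8 5 9 7))^7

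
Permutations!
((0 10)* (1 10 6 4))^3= (0 1 6 10 4)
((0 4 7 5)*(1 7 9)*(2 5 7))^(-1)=((0 4 9 1 2 5))^(-1)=(0 5 2 1 9 4)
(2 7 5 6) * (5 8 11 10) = (2 7 8 11 10 5 6) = [0, 1, 7, 3, 4, 6, 2, 8, 11, 9, 5, 10]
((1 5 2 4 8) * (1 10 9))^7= ((1 5 2 4 8 10 9))^7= (10)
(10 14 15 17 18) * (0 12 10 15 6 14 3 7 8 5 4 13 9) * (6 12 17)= (0 17 18 15 6 14 12 10 3 7 8 5 4 13 9)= [17, 1, 2, 7, 13, 4, 14, 8, 5, 0, 3, 11, 10, 9, 12, 6, 16, 18, 15]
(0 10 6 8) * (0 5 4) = (0 10 6 8 5 4) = [10, 1, 2, 3, 0, 4, 8, 7, 5, 9, 6]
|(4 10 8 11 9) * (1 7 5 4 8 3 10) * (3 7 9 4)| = |(1 9 8 11 4)(3 10 7 5)| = 20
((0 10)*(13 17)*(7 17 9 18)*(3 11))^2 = ((0 10)(3 11)(7 17 13 9 18))^2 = (7 13 18 17 9)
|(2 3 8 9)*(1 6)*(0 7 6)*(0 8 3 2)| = 6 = |(0 7 6 1 8 9)|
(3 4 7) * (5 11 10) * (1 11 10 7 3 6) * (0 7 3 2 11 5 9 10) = (0 7 6 1 5)(2 11 3 4)(9 10) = [7, 5, 11, 4, 2, 0, 1, 6, 8, 10, 9, 3]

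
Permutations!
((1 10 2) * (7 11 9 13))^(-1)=(1 2 10)(7 13 9 11)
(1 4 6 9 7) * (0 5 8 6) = (0 5 8 6 9 7 1 4) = [5, 4, 2, 3, 0, 8, 9, 1, 6, 7]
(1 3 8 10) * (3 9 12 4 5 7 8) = (1 9 12 4 5 7 8 10) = [0, 9, 2, 3, 5, 7, 6, 8, 10, 12, 1, 11, 4]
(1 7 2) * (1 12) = (1 7 2 12) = [0, 7, 12, 3, 4, 5, 6, 2, 8, 9, 10, 11, 1]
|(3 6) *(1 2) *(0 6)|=6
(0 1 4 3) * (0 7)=(0 1 4 3 7)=[1, 4, 2, 7, 3, 5, 6, 0]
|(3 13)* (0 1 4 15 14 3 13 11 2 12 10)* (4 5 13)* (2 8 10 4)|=13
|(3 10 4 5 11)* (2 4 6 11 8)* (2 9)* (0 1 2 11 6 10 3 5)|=|(0 1 2 4)(5 8 9 11)|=4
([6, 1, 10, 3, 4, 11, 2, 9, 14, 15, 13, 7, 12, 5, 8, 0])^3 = (0 10 11 15 2 5 9 6 13 7)(8 14)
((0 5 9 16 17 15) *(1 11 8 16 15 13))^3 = ((0 5 9 15)(1 11 8 16 17 13))^3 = (0 15 9 5)(1 16)(8 13)(11 17)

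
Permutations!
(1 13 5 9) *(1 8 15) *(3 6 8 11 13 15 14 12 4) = (1 15)(3 6 8 14 12 4)(5 9 11 13) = [0, 15, 2, 6, 3, 9, 8, 7, 14, 11, 10, 13, 4, 5, 12, 1]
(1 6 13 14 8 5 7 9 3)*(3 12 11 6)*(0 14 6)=(0 14 8 5 7 9 12 11)(1 3)(6 13)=[14, 3, 2, 1, 4, 7, 13, 9, 5, 12, 10, 0, 11, 6, 8]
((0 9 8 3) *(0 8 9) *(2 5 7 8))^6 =(9)(2 5 7 8 3)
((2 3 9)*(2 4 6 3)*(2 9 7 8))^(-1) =((2 9 4 6 3 7 8))^(-1) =(2 8 7 3 6 4 9)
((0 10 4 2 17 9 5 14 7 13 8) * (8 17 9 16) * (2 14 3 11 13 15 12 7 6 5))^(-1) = (0 8 16 17 13 11 3 5 6 14 4 10)(2 9)(7 12 15)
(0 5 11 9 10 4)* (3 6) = (0 5 11 9 10 4)(3 6) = [5, 1, 2, 6, 0, 11, 3, 7, 8, 10, 4, 9]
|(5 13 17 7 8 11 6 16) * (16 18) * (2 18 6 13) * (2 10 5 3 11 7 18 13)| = 14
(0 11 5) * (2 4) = (0 11 5)(2 4) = [11, 1, 4, 3, 2, 0, 6, 7, 8, 9, 10, 5]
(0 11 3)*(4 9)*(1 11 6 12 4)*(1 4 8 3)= (0 6 12 8 3)(1 11)(4 9)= [6, 11, 2, 0, 9, 5, 12, 7, 3, 4, 10, 1, 8]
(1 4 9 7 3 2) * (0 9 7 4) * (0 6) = [9, 6, 1, 2, 7, 5, 0, 3, 8, 4] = (0 9 4 7 3 2 1 6)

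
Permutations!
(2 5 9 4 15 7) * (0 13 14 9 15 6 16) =[13, 1, 5, 3, 6, 15, 16, 2, 8, 4, 10, 11, 12, 14, 9, 7, 0] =(0 13 14 9 4 6 16)(2 5 15 7)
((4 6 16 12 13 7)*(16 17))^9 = (4 17 12 7 6 16 13)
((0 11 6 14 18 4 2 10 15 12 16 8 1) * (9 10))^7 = ((0 11 6 14 18 4 2 9 10 15 12 16 8 1))^7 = (0 9)(1 2)(4 8)(6 15)(10 11)(12 14)(16 18)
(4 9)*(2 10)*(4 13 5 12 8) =[0, 1, 10, 3, 9, 12, 6, 7, 4, 13, 2, 11, 8, 5] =(2 10)(4 9 13 5 12 8)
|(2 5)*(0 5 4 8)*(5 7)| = |(0 7 5 2 4 8)| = 6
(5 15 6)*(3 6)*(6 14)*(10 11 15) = [0, 1, 2, 14, 4, 10, 5, 7, 8, 9, 11, 15, 12, 13, 6, 3] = (3 14 6 5 10 11 15)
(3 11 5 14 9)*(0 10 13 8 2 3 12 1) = (0 10 13 8 2 3 11 5 14 9 12 1) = [10, 0, 3, 11, 4, 14, 6, 7, 2, 12, 13, 5, 1, 8, 9]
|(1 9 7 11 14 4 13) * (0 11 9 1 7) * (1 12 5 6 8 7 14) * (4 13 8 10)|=|(0 11 1 12 5 6 10 4 8 7 9)(13 14)|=22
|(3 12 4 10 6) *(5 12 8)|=7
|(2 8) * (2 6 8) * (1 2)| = 2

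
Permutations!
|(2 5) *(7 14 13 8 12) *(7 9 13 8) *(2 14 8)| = |(2 5 14)(7 8 12 9 13)| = 15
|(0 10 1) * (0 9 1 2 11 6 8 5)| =14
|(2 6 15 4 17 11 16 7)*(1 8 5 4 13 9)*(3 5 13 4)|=8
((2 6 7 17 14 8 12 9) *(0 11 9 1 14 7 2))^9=(1 14 8 12)(2 6)(7 17)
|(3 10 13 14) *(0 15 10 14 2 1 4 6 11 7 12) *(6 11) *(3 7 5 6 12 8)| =44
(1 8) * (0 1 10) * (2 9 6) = (0 1 8 10)(2 9 6) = [1, 8, 9, 3, 4, 5, 2, 7, 10, 6, 0]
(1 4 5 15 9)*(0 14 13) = [14, 4, 2, 3, 5, 15, 6, 7, 8, 1, 10, 11, 12, 0, 13, 9] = (0 14 13)(1 4 5 15 9)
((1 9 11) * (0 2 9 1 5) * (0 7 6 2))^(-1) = ((2 9 11 5 7 6))^(-1) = (2 6 7 5 11 9)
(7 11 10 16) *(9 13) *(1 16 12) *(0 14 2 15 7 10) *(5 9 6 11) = [14, 16, 15, 3, 4, 9, 11, 5, 8, 13, 12, 0, 1, 6, 2, 7, 10] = (0 14 2 15 7 5 9 13 6 11)(1 16 10 12)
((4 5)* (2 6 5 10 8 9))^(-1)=(2 9 8 10 4 5 6)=((2 6 5 4 10 8 9))^(-1)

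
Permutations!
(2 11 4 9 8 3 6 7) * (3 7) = (2 11 4 9 8 7)(3 6) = [0, 1, 11, 6, 9, 5, 3, 2, 7, 8, 10, 4]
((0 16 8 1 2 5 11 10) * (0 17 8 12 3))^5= (0 16 12 3)(1 17 11 2 8 10 5)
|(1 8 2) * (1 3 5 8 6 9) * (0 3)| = |(0 3 5 8 2)(1 6 9)| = 15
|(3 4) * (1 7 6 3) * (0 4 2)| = |(0 4 1 7 6 3 2)| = 7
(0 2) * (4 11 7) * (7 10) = [2, 1, 0, 3, 11, 5, 6, 4, 8, 9, 7, 10] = (0 2)(4 11 10 7)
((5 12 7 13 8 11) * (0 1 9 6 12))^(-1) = ((0 1 9 6 12 7 13 8 11 5))^(-1) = (0 5 11 8 13 7 12 6 9 1)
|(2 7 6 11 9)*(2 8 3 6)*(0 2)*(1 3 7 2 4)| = 9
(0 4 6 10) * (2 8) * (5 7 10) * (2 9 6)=(0 4 2 8 9 6 5 7 10)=[4, 1, 8, 3, 2, 7, 5, 10, 9, 6, 0]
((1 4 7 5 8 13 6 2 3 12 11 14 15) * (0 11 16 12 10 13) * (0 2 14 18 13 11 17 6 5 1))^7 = (0 6 15 17 14)(1 4 7)(2 8 5 13 18 11 10 3)(12 16)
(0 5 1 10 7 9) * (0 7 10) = (10)(0 5 1)(7 9) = [5, 0, 2, 3, 4, 1, 6, 9, 8, 7, 10]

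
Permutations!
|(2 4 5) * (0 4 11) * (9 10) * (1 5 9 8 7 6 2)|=18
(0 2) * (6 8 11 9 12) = (0 2)(6 8 11 9 12) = [2, 1, 0, 3, 4, 5, 8, 7, 11, 12, 10, 9, 6]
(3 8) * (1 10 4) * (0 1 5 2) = (0 1 10 4 5 2)(3 8) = [1, 10, 0, 8, 5, 2, 6, 7, 3, 9, 4]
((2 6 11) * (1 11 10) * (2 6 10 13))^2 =(1 6 2)(10 11 13)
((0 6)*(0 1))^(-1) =(0 1 6)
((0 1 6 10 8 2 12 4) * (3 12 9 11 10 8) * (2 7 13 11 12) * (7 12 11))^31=(0 1 6 8 12 4)(2 9 11 10 3)(7 13)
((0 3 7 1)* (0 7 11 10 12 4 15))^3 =((0 3 11 10 12 4 15)(1 7))^3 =(0 10 15 11 4 3 12)(1 7)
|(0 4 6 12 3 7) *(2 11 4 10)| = 9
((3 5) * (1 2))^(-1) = ((1 2)(3 5))^(-1) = (1 2)(3 5)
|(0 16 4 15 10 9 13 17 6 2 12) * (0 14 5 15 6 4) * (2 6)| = 10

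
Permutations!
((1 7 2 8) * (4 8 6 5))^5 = (1 4 6 7 8 5 2)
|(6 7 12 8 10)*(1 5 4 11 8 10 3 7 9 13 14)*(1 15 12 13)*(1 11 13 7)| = 13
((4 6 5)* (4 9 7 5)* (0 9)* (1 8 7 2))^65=((0 9 2 1 8 7 5)(4 6))^65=(0 2 8 5 9 1 7)(4 6)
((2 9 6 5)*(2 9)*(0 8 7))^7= ((0 8 7)(5 9 6))^7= (0 8 7)(5 9 6)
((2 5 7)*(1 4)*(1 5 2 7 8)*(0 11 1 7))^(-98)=(11)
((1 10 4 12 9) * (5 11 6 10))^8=(12)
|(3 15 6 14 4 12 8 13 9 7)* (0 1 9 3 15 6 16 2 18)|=56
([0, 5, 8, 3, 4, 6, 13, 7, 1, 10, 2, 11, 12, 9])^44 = [0, 9, 6, 3, 4, 10, 2, 7, 13, 1, 5, 11, 12, 8]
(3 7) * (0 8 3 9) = [8, 1, 2, 7, 4, 5, 6, 9, 3, 0] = (0 8 3 7 9)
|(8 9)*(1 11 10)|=6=|(1 11 10)(8 9)|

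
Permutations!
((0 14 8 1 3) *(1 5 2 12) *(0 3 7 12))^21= ((0 14 8 5 2)(1 7 12))^21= (0 14 8 5 2)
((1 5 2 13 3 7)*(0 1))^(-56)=(13)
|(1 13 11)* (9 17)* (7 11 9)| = |(1 13 9 17 7 11)| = 6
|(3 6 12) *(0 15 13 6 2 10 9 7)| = |(0 15 13 6 12 3 2 10 9 7)| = 10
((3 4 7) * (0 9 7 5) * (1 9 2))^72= ((0 2 1 9 7 3 4 5))^72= (9)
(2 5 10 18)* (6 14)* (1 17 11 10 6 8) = [0, 17, 5, 3, 4, 6, 14, 7, 1, 9, 18, 10, 12, 13, 8, 15, 16, 11, 2] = (1 17 11 10 18 2 5 6 14 8)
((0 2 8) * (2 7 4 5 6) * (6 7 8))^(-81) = (0 8)(2 6)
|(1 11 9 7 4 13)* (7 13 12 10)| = |(1 11 9 13)(4 12 10 7)| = 4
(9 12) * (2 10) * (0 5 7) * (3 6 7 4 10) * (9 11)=(0 5 4 10 2 3 6 7)(9 12 11)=[5, 1, 3, 6, 10, 4, 7, 0, 8, 12, 2, 9, 11]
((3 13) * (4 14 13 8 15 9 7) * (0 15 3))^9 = ((0 15 9 7 4 14 13)(3 8))^9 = (0 9 4 13 15 7 14)(3 8)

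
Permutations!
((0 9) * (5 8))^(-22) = (9)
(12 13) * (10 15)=[0, 1, 2, 3, 4, 5, 6, 7, 8, 9, 15, 11, 13, 12, 14, 10]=(10 15)(12 13)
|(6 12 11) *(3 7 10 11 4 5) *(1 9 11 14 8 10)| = 9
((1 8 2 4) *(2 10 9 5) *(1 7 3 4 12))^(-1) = (1 12 2 5 9 10 8)(3 7 4)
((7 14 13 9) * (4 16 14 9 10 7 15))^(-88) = (16)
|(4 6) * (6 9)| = |(4 9 6)| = 3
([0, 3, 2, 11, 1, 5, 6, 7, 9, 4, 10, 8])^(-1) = [0, 4, 2, 1, 9, 5, 6, 7, 11, 8, 10, 3]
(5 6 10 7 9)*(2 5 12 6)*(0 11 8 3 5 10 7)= (0 11 8 3 5 2 10)(6 7 9 12)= [11, 1, 10, 5, 4, 2, 7, 9, 3, 12, 0, 8, 6]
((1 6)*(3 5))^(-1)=(1 6)(3 5)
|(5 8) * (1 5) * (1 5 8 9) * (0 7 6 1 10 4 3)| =|(0 7 6 1 8 5 9 10 4 3)| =10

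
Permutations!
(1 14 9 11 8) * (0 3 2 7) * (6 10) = (0 3 2 7)(1 14 9 11 8)(6 10) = [3, 14, 7, 2, 4, 5, 10, 0, 1, 11, 6, 8, 12, 13, 9]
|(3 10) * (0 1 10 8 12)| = 6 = |(0 1 10 3 8 12)|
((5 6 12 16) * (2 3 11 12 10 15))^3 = (2 12 6)(3 16 10)(5 15 11)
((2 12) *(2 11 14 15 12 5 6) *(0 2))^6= (0 5)(2 6)(11 15)(12 14)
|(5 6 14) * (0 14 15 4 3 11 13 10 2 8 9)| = |(0 14 5 6 15 4 3 11 13 10 2 8 9)| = 13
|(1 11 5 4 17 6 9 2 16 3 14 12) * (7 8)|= 12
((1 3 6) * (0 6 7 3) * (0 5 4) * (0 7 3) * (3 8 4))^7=(0 7 4 8 3 5 1 6)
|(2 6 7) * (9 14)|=|(2 6 7)(9 14)|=6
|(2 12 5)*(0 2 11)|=|(0 2 12 5 11)|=5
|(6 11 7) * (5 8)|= 6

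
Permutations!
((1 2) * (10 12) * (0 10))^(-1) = ((0 10 12)(1 2))^(-1) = (0 12 10)(1 2)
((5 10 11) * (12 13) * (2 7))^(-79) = ((2 7)(5 10 11)(12 13))^(-79) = (2 7)(5 11 10)(12 13)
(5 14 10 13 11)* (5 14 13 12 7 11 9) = (5 13 9)(7 11 14 10 12) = [0, 1, 2, 3, 4, 13, 6, 11, 8, 5, 12, 14, 7, 9, 10]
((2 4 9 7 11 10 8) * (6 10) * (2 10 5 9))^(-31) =((2 4)(5 9 7 11 6)(8 10))^(-31) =(2 4)(5 6 11 7 9)(8 10)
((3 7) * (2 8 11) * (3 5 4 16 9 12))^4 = (2 8 11)(3 16 7 9 5 12 4)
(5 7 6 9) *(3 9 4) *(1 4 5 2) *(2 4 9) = [0, 9, 1, 2, 3, 7, 5, 6, 8, 4] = (1 9 4 3 2)(5 7 6)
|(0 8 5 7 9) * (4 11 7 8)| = |(0 4 11 7 9)(5 8)| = 10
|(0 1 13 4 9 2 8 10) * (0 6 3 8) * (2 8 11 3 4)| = |(0 1 13 2)(3 11)(4 9 8 10 6)| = 20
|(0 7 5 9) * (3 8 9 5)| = 5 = |(0 7 3 8 9)|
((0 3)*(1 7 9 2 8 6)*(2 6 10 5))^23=(0 3)(1 6 9 7)(2 5 10 8)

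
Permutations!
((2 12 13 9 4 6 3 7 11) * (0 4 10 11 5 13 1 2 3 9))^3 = (0 9 3 13 6 11 5 4 10 7) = ((0 4 6 9 10 11 3 7 5 13)(1 2 12))^3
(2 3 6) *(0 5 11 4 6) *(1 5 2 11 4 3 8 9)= [2, 5, 8, 0, 6, 4, 11, 7, 9, 1, 10, 3]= (0 2 8 9 1 5 4 6 11 3)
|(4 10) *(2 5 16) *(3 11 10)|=12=|(2 5 16)(3 11 10 4)|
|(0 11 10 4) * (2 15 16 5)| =|(0 11 10 4)(2 15 16 5)| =4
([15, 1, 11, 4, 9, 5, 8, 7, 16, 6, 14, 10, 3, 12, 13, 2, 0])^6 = [13, 1, 3, 0, 15, 5, 11, 7, 10, 2, 9, 4, 16, 8, 6, 12, 14]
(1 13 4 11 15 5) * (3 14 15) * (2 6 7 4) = [0, 13, 6, 14, 11, 1, 7, 4, 8, 9, 10, 3, 12, 2, 15, 5] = (1 13 2 6 7 4 11 3 14 15 5)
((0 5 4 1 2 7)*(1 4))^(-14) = (0 5 1 2 7)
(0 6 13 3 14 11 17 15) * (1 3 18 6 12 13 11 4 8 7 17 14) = (0 12 13 18 6 11 14 4 8 7 17 15)(1 3) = [12, 3, 2, 1, 8, 5, 11, 17, 7, 9, 10, 14, 13, 18, 4, 0, 16, 15, 6]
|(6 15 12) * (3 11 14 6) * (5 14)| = |(3 11 5 14 6 15 12)| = 7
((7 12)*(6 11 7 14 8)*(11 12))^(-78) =(6 14)(8 12)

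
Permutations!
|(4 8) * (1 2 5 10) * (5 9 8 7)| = |(1 2 9 8 4 7 5 10)| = 8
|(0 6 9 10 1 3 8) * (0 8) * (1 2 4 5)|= |(0 6 9 10 2 4 5 1 3)|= 9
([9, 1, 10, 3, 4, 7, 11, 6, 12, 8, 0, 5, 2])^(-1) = (0 10 2 12 8 9)(5 11 6 7)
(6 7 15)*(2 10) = (2 10)(6 7 15) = [0, 1, 10, 3, 4, 5, 7, 15, 8, 9, 2, 11, 12, 13, 14, 6]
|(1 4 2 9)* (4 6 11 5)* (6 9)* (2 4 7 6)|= |(1 9)(5 7 6 11)|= 4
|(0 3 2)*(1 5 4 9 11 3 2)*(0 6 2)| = |(1 5 4 9 11 3)(2 6)| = 6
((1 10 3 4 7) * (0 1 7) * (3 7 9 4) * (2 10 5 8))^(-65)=(0 9 10 8 1 4 7 2 5)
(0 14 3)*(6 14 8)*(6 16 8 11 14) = (0 11 14 3)(8 16) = [11, 1, 2, 0, 4, 5, 6, 7, 16, 9, 10, 14, 12, 13, 3, 15, 8]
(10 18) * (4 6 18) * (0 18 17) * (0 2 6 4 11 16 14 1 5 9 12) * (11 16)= [18, 5, 6, 3, 4, 9, 17, 7, 8, 12, 16, 11, 0, 13, 1, 15, 14, 2, 10]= (0 18 10 16 14 1 5 9 12)(2 6 17)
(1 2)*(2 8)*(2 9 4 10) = [0, 8, 1, 3, 10, 5, 6, 7, 9, 4, 2] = (1 8 9 4 10 2)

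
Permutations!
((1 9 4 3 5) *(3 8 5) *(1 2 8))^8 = (1 4 9)(2 5 8)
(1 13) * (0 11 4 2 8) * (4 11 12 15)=(0 12 15 4 2 8)(1 13)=[12, 13, 8, 3, 2, 5, 6, 7, 0, 9, 10, 11, 15, 1, 14, 4]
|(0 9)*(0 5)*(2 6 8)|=|(0 9 5)(2 6 8)|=3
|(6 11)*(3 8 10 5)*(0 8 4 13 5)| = |(0 8 10)(3 4 13 5)(6 11)| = 12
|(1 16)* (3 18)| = 2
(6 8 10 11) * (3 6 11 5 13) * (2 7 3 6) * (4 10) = (2 7 3)(4 10 5 13 6 8) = [0, 1, 7, 2, 10, 13, 8, 3, 4, 9, 5, 11, 12, 6]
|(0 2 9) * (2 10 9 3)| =6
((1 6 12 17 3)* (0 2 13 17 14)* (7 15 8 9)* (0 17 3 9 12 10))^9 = (0 13 1 10 2 3 6)(7 8 14 9 15 12 17)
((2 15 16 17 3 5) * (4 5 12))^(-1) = ((2 15 16 17 3 12 4 5))^(-1) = (2 5 4 12 3 17 16 15)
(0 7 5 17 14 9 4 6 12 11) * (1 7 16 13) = (0 16 13 1 7 5 17 14 9 4 6 12 11) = [16, 7, 2, 3, 6, 17, 12, 5, 8, 4, 10, 0, 11, 1, 9, 15, 13, 14]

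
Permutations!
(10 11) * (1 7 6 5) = (1 7 6 5)(10 11) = [0, 7, 2, 3, 4, 1, 5, 6, 8, 9, 11, 10]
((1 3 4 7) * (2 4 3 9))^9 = (1 7 4 2 9) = ((1 9 2 4 7))^9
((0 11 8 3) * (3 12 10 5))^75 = ((0 11 8 12 10 5 3))^75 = (0 5 12 11 3 10 8)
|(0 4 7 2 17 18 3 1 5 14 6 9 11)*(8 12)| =26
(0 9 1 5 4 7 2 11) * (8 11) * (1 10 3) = (0 9 10 3 1 5 4 7 2 8 11) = [9, 5, 8, 1, 7, 4, 6, 2, 11, 10, 3, 0]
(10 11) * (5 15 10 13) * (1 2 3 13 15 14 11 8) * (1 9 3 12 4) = (1 2 12 4)(3 13 5 14 11 15 10 8 9) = [0, 2, 12, 13, 1, 14, 6, 7, 9, 3, 8, 15, 4, 5, 11, 10]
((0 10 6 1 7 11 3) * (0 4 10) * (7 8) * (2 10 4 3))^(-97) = (1 8 7 11 2 10 6)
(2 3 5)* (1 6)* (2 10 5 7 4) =(1 6)(2 3 7 4)(5 10) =[0, 6, 3, 7, 2, 10, 1, 4, 8, 9, 5]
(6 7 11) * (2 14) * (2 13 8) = (2 14 13 8)(6 7 11) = [0, 1, 14, 3, 4, 5, 7, 11, 2, 9, 10, 6, 12, 8, 13]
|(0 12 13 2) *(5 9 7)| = |(0 12 13 2)(5 9 7)| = 12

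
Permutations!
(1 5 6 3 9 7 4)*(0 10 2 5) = [10, 0, 5, 9, 1, 6, 3, 4, 8, 7, 2] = (0 10 2 5 6 3 9 7 4 1)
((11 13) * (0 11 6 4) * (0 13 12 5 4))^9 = ((0 11 12 5 4 13 6))^9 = (0 12 4 6 11 5 13)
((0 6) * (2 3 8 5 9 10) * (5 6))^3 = ((0 5 9 10 2 3 8 6))^3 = (0 10 8 5 2 6 9 3)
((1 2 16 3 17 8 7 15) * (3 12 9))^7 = ((1 2 16 12 9 3 17 8 7 15))^7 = (1 8 9 2 7 3 16 15 17 12)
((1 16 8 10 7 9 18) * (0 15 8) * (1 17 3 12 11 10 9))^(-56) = ((0 15 8 9 18 17 3 12 11 10 7 1 16))^(-56) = (0 10 17 15 7 3 8 1 12 9 16 11 18)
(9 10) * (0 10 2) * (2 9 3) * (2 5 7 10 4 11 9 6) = (0 4 11 9 6 2)(3 5 7 10) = [4, 1, 0, 5, 11, 7, 2, 10, 8, 6, 3, 9]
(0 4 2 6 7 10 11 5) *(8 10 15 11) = (0 4 2 6 7 15 11 5)(8 10) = [4, 1, 6, 3, 2, 0, 7, 15, 10, 9, 8, 5, 12, 13, 14, 11]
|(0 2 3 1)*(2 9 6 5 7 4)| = 9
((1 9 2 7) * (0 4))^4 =(9)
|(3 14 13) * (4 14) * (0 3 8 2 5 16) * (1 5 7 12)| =|(0 3 4 14 13 8 2 7 12 1 5 16)| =12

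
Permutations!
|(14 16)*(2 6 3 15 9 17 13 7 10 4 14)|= 12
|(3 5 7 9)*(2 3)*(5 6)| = |(2 3 6 5 7 9)| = 6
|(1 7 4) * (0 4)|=4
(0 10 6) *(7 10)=(0 7 10 6)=[7, 1, 2, 3, 4, 5, 0, 10, 8, 9, 6]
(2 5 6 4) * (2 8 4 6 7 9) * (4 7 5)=[0, 1, 4, 3, 8, 5, 6, 9, 7, 2]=(2 4 8 7 9)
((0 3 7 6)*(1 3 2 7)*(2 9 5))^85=(0 9 5 2 7 6)(1 3)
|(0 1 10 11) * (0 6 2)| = 6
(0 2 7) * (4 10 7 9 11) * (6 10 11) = (0 2 9 6 10 7)(4 11) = [2, 1, 9, 3, 11, 5, 10, 0, 8, 6, 7, 4]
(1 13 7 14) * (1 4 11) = (1 13 7 14 4 11) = [0, 13, 2, 3, 11, 5, 6, 14, 8, 9, 10, 1, 12, 7, 4]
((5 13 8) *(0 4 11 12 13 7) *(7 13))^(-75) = (13)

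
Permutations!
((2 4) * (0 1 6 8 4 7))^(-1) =(0 7 2 4 8 6 1)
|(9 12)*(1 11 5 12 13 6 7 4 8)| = |(1 11 5 12 9 13 6 7 4 8)| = 10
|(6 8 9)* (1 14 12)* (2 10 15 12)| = |(1 14 2 10 15 12)(6 8 9)| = 6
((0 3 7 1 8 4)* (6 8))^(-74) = (0 1 4 7 8 3 6)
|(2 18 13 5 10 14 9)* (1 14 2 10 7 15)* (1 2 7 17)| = 11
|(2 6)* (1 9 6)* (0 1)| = |(0 1 9 6 2)| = 5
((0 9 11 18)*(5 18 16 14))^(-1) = (0 18 5 14 16 11 9)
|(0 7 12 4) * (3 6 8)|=12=|(0 7 12 4)(3 6 8)|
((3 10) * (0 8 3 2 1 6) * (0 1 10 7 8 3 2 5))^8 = ((0 3 7 8 2 10 5)(1 6))^8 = (0 3 7 8 2 10 5)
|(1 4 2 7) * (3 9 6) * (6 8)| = |(1 4 2 7)(3 9 8 6)| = 4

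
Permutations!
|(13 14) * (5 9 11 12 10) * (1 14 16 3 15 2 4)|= |(1 14 13 16 3 15 2 4)(5 9 11 12 10)|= 40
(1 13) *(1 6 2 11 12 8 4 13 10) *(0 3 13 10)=[3, 0, 11, 13, 10, 5, 2, 7, 4, 9, 1, 12, 8, 6]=(0 3 13 6 2 11 12 8 4 10 1)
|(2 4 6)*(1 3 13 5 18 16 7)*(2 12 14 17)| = 42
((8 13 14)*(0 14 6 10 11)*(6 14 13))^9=((0 13 14 8 6 10 11))^9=(0 14 6 11 13 8 10)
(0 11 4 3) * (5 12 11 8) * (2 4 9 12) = (0 8 5 2 4 3)(9 12 11) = [8, 1, 4, 0, 3, 2, 6, 7, 5, 12, 10, 9, 11]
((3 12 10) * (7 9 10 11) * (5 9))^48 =((3 12 11 7 5 9 10))^48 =(3 10 9 5 7 11 12)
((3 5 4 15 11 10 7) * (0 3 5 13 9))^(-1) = ((0 3 13 9)(4 15 11 10 7 5))^(-1) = (0 9 13 3)(4 5 7 10 11 15)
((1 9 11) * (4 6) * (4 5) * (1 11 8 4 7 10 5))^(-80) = ((11)(1 9 8 4 6)(5 7 10))^(-80) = (11)(5 7 10)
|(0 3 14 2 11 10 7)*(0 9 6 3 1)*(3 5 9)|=|(0 1)(2 11 10 7 3 14)(5 9 6)|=6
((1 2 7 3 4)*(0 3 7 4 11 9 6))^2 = (0 11 6 3 9)(1 4 2)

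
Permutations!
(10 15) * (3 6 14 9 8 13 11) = (3 6 14 9 8 13 11)(10 15) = [0, 1, 2, 6, 4, 5, 14, 7, 13, 8, 15, 3, 12, 11, 9, 10]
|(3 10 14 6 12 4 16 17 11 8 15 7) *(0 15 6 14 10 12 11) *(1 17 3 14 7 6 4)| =22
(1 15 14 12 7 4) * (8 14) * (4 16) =(1 15 8 14 12 7 16 4) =[0, 15, 2, 3, 1, 5, 6, 16, 14, 9, 10, 11, 7, 13, 12, 8, 4]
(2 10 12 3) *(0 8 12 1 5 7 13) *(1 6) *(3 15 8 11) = (0 11 3 2 10 6 1 5 7 13)(8 12 15) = [11, 5, 10, 2, 4, 7, 1, 13, 12, 9, 6, 3, 15, 0, 14, 8]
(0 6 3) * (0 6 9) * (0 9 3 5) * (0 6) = [3, 1, 2, 0, 4, 6, 5, 7, 8, 9] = (9)(0 3)(5 6)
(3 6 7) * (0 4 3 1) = (0 4 3 6 7 1) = [4, 0, 2, 6, 3, 5, 7, 1]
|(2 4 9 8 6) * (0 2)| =6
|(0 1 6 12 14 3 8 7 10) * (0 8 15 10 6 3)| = 10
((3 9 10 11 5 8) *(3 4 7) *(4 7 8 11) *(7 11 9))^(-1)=((3 7)(4 8 11 5 9 10))^(-1)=(3 7)(4 10 9 5 11 8)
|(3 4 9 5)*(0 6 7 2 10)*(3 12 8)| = 30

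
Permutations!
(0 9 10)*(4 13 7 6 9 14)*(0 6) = [14, 1, 2, 3, 13, 5, 9, 0, 8, 10, 6, 11, 12, 7, 4] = (0 14 4 13 7)(6 9 10)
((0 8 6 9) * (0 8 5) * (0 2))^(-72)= (9)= ((0 5 2)(6 9 8))^(-72)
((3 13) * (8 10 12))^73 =(3 13)(8 10 12)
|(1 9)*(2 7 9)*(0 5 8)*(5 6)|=|(0 6 5 8)(1 2 7 9)|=4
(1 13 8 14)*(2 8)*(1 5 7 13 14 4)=(1 14 5 7 13 2 8 4)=[0, 14, 8, 3, 1, 7, 6, 13, 4, 9, 10, 11, 12, 2, 5]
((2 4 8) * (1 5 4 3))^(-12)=(8)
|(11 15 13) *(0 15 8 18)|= |(0 15 13 11 8 18)|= 6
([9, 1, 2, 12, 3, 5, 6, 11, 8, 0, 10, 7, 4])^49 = [9, 1, 2, 12, 3, 5, 6, 11, 8, 0, 10, 7, 4]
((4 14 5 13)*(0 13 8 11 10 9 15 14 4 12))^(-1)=((0 13 12)(5 8 11 10 9 15 14))^(-1)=(0 12 13)(5 14 15 9 10 11 8)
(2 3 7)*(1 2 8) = (1 2 3 7 8) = [0, 2, 3, 7, 4, 5, 6, 8, 1]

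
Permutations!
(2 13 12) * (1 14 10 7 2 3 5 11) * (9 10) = (1 14 9 10 7 2 13 12 3 5 11) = [0, 14, 13, 5, 4, 11, 6, 2, 8, 10, 7, 1, 3, 12, 9]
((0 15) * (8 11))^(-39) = ((0 15)(8 11))^(-39) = (0 15)(8 11)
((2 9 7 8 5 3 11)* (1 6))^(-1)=(1 6)(2 11 3 5 8 7 9)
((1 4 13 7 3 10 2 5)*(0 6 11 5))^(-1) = ((0 6 11 5 1 4 13 7 3 10 2))^(-1) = (0 2 10 3 7 13 4 1 5 11 6)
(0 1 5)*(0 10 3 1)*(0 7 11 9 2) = (0 7 11 9 2)(1 5 10 3) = [7, 5, 0, 1, 4, 10, 6, 11, 8, 2, 3, 9]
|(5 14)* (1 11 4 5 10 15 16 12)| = |(1 11 4 5 14 10 15 16 12)| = 9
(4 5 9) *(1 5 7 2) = [0, 5, 1, 3, 7, 9, 6, 2, 8, 4] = (1 5 9 4 7 2)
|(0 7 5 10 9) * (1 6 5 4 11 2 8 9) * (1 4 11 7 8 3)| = 9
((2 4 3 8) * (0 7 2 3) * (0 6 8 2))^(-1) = (0 7)(2 3 8 6 4)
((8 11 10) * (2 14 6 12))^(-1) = ((2 14 6 12)(8 11 10))^(-1) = (2 12 6 14)(8 10 11)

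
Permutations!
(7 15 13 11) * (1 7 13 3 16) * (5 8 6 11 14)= (1 7 15 3 16)(5 8 6 11 13 14)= [0, 7, 2, 16, 4, 8, 11, 15, 6, 9, 10, 13, 12, 14, 5, 3, 1]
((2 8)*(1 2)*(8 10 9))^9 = (1 8 9 10 2)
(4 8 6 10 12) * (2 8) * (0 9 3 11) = (0 9 3 11)(2 8 6 10 12 4) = [9, 1, 8, 11, 2, 5, 10, 7, 6, 3, 12, 0, 4]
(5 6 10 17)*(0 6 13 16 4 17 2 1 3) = [6, 3, 1, 0, 17, 13, 10, 7, 8, 9, 2, 11, 12, 16, 14, 15, 4, 5] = (0 6 10 2 1 3)(4 17 5 13 16)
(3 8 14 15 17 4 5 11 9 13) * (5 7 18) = (3 8 14 15 17 4 7 18 5 11 9 13) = [0, 1, 2, 8, 7, 11, 6, 18, 14, 13, 10, 9, 12, 3, 15, 17, 16, 4, 5]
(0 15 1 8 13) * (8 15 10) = (0 10 8 13)(1 15) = [10, 15, 2, 3, 4, 5, 6, 7, 13, 9, 8, 11, 12, 0, 14, 1]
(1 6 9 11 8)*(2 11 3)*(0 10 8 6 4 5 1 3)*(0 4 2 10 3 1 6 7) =(0 3 10 8 1 2 11 7)(4 5 6 9) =[3, 2, 11, 10, 5, 6, 9, 0, 1, 4, 8, 7]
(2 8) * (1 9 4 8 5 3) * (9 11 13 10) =[0, 11, 5, 1, 8, 3, 6, 7, 2, 4, 9, 13, 12, 10] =(1 11 13 10 9 4 8 2 5 3)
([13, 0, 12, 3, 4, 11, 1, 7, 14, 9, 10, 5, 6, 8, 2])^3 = (0 14 6 13 2 1 8 12)(5 11)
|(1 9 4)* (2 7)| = 6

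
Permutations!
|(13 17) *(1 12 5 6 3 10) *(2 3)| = 14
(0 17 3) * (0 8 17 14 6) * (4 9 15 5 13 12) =(0 14 6)(3 8 17)(4 9 15 5 13 12) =[14, 1, 2, 8, 9, 13, 0, 7, 17, 15, 10, 11, 4, 12, 6, 5, 16, 3]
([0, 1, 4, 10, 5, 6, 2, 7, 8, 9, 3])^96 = (10)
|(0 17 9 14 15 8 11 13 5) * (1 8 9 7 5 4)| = 60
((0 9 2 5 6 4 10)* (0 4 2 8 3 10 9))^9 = (3 8 9 4 10)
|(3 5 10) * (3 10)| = |(10)(3 5)| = 2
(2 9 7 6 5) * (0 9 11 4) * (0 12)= (0 9 7 6 5 2 11 4 12)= [9, 1, 11, 3, 12, 2, 5, 6, 8, 7, 10, 4, 0]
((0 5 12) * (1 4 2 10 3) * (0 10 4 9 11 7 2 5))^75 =(1 4)(2 3)(5 9)(7 10)(11 12)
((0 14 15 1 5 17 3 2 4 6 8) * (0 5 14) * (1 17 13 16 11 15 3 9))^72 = ((1 14 3 2 4 6 8 5 13 16 11 15 17 9))^72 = (1 3 4 8 13 11 17)(2 6 5 16 15 9 14)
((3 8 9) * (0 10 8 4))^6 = (10)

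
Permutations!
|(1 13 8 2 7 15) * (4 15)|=|(1 13 8 2 7 4 15)|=7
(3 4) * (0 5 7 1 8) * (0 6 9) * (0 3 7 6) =(0 5 6 9 3 4 7 1 8) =[5, 8, 2, 4, 7, 6, 9, 1, 0, 3]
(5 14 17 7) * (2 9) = (2 9)(5 14 17 7) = [0, 1, 9, 3, 4, 14, 6, 5, 8, 2, 10, 11, 12, 13, 17, 15, 16, 7]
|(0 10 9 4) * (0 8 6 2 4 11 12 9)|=|(0 10)(2 4 8 6)(9 11 12)|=12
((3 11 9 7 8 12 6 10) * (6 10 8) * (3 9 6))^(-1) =(3 7 9 10 12 8 6 11)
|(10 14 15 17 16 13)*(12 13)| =|(10 14 15 17 16 12 13)| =7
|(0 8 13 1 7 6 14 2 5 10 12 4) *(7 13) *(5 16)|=|(0 8 7 6 14 2 16 5 10 12 4)(1 13)|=22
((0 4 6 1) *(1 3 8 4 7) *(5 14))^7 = ((0 7 1)(3 8 4 6)(5 14))^7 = (0 7 1)(3 6 4 8)(5 14)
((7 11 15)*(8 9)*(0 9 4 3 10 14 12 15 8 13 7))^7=(0 3 13 14 11 15 4 9 10 7 12 8)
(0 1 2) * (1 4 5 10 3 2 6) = (0 4 5 10 3 2)(1 6) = [4, 6, 0, 2, 5, 10, 1, 7, 8, 9, 3]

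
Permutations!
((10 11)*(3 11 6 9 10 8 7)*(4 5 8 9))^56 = ((3 11 9 10 6 4 5 8 7))^56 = (3 9 6 5 7 11 10 4 8)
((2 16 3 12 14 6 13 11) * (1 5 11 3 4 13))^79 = ((1 5 11 2 16 4 13 3 12 14 6))^79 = (1 11 16 13 12 6 5 2 4 3 14)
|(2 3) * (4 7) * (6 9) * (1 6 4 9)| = 6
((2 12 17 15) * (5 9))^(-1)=((2 12 17 15)(5 9))^(-1)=(2 15 17 12)(5 9)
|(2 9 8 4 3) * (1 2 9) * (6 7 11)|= |(1 2)(3 9 8 4)(6 7 11)|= 12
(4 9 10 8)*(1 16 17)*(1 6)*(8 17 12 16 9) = (1 9 10 17 6)(4 8)(12 16) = [0, 9, 2, 3, 8, 5, 1, 7, 4, 10, 17, 11, 16, 13, 14, 15, 12, 6]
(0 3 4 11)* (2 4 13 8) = [3, 1, 4, 13, 11, 5, 6, 7, 2, 9, 10, 0, 12, 8] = (0 3 13 8 2 4 11)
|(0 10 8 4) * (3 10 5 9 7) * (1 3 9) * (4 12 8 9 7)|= |(0 5 1 3 10 9 4)(8 12)|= 14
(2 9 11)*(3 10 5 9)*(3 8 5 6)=(2 8 5 9 11)(3 10 6)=[0, 1, 8, 10, 4, 9, 3, 7, 5, 11, 6, 2]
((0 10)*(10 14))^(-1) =(0 10 14)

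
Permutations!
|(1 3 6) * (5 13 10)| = |(1 3 6)(5 13 10)| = 3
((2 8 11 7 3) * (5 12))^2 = (12)(2 11 3 8 7)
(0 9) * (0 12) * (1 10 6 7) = (0 9 12)(1 10 6 7) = [9, 10, 2, 3, 4, 5, 7, 1, 8, 12, 6, 11, 0]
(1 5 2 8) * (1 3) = (1 5 2 8 3) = [0, 5, 8, 1, 4, 2, 6, 7, 3]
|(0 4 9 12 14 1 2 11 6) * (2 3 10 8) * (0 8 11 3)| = |(0 4 9 12 14 1)(2 3 10 11 6 8)| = 6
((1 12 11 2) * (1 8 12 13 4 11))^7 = ((1 13 4 11 2 8 12))^7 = (13)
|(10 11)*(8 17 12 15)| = |(8 17 12 15)(10 11)| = 4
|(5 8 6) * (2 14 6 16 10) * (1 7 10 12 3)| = |(1 7 10 2 14 6 5 8 16 12 3)| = 11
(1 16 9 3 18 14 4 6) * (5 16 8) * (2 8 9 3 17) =[0, 9, 8, 18, 6, 16, 1, 7, 5, 17, 10, 11, 12, 13, 4, 15, 3, 2, 14] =(1 9 17 2 8 5 16 3 18 14 4 6)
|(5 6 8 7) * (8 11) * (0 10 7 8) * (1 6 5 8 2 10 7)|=|(0 7 8 2 10 1 6 11)|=8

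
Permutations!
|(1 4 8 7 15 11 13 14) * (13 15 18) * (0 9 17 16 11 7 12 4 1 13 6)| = |(0 9 17 16 11 15 7 18 6)(4 8 12)(13 14)| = 18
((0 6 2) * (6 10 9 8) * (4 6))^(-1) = ((0 10 9 8 4 6 2))^(-1) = (0 2 6 4 8 9 10)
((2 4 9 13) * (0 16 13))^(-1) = (0 9 4 2 13 16)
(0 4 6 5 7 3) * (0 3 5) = (0 4 6)(5 7) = [4, 1, 2, 3, 6, 7, 0, 5]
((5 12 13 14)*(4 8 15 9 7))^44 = ((4 8 15 9 7)(5 12 13 14))^44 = (4 7 9 15 8)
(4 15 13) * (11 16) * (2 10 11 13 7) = [0, 1, 10, 3, 15, 5, 6, 2, 8, 9, 11, 16, 12, 4, 14, 7, 13] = (2 10 11 16 13 4 15 7)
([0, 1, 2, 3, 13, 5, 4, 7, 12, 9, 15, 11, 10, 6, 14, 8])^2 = (4 6 13)(8 10)(12 15)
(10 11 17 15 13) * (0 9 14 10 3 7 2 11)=(0 9 14 10)(2 11 17 15 13 3 7)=[9, 1, 11, 7, 4, 5, 6, 2, 8, 14, 0, 17, 12, 3, 10, 13, 16, 15]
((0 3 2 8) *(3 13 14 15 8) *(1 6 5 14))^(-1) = ((0 13 1 6 5 14 15 8)(2 3))^(-1) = (0 8 15 14 5 6 1 13)(2 3)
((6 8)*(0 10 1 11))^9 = ((0 10 1 11)(6 8))^9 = (0 10 1 11)(6 8)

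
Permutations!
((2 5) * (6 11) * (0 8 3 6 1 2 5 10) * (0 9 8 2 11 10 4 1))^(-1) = ((0 2 4 1 11)(3 6 10 9 8))^(-1) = (0 11 1 4 2)(3 8 9 10 6)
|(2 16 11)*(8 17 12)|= 3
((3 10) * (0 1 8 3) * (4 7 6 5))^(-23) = (0 8 10 1 3)(4 7 6 5)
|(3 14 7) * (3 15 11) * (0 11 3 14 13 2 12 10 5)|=11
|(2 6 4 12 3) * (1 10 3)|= 7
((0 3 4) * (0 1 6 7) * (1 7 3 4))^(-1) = ((0 4 7)(1 6 3))^(-1) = (0 7 4)(1 3 6)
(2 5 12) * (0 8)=(0 8)(2 5 12)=[8, 1, 5, 3, 4, 12, 6, 7, 0, 9, 10, 11, 2]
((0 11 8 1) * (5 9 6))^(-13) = ((0 11 8 1)(5 9 6))^(-13) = (0 1 8 11)(5 6 9)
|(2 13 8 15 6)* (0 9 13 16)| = 8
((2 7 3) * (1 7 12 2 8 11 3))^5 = ((1 7)(2 12)(3 8 11))^5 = (1 7)(2 12)(3 11 8)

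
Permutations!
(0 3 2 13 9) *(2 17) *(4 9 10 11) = [3, 1, 13, 17, 9, 5, 6, 7, 8, 0, 11, 4, 12, 10, 14, 15, 16, 2] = (0 3 17 2 13 10 11 4 9)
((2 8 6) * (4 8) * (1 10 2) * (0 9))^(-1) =((0 9)(1 10 2 4 8 6))^(-1) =(0 9)(1 6 8 4 2 10)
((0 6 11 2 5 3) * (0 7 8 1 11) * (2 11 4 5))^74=(11)(1 5 7)(3 8 4)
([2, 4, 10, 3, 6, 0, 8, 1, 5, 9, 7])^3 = [7, 8, 1, 3, 5, 10, 0, 6, 2, 9, 4]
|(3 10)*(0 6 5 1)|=4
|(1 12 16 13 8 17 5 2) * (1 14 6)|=|(1 12 16 13 8 17 5 2 14 6)|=10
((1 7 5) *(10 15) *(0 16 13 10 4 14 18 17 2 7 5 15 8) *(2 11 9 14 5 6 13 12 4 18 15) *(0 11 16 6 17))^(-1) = (0 18 15 14 9 11 8 10 13 6)(1 5 4 12 16 17)(2 7)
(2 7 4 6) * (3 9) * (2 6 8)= (2 7 4 8)(3 9)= [0, 1, 7, 9, 8, 5, 6, 4, 2, 3]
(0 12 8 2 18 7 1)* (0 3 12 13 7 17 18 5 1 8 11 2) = [13, 3, 5, 12, 4, 1, 6, 8, 0, 9, 10, 2, 11, 7, 14, 15, 16, 18, 17] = (0 13 7 8)(1 3 12 11 2 5)(17 18)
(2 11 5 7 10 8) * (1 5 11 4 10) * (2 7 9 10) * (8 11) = [0, 5, 4, 3, 2, 9, 6, 1, 7, 10, 11, 8] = (1 5 9 10 11 8 7)(2 4)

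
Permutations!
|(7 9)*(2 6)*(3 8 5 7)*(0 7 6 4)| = |(0 7 9 3 8 5 6 2 4)| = 9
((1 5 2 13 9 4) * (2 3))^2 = ((1 5 3 2 13 9 4))^2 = (1 3 13 4 5 2 9)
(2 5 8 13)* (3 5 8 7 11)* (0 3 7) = (0 3 5)(2 8 13)(7 11) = [3, 1, 8, 5, 4, 0, 6, 11, 13, 9, 10, 7, 12, 2]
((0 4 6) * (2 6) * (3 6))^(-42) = (0 3 4 6 2)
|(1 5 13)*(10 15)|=6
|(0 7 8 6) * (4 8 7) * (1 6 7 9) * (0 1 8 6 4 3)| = 6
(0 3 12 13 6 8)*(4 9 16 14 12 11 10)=(0 3 11 10 4 9 16 14 12 13 6 8)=[3, 1, 2, 11, 9, 5, 8, 7, 0, 16, 4, 10, 13, 6, 12, 15, 14]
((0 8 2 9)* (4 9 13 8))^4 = (0 4 9)(2 13 8) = ((0 4 9)(2 13 8))^4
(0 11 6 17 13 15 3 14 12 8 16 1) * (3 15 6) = (0 11 3 14 12 8 16 1)(6 17 13) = [11, 0, 2, 14, 4, 5, 17, 7, 16, 9, 10, 3, 8, 6, 12, 15, 1, 13]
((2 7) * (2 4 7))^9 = (4 7)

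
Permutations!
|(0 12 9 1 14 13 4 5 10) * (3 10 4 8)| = |(0 12 9 1 14 13 8 3 10)(4 5)| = 18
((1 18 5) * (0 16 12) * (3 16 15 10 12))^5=((0 15 10 12)(1 18 5)(3 16))^5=(0 15 10 12)(1 5 18)(3 16)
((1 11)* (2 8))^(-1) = ((1 11)(2 8))^(-1) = (1 11)(2 8)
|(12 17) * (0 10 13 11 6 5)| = 6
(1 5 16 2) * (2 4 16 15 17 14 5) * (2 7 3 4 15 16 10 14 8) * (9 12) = [0, 7, 1, 4, 10, 16, 6, 3, 2, 12, 14, 11, 9, 13, 5, 17, 15, 8] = (1 7 3 4 10 14 5 16 15 17 8 2)(9 12)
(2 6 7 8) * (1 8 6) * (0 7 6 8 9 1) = [7, 9, 0, 3, 4, 5, 6, 8, 2, 1] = (0 7 8 2)(1 9)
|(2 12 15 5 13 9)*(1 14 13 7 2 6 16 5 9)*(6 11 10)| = 30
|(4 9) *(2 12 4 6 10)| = 6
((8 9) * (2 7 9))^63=((2 7 9 8))^63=(2 8 9 7)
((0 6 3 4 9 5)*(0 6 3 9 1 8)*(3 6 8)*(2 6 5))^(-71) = ((0 5 8)(1 3 4)(2 6 9))^(-71) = (0 5 8)(1 3 4)(2 6 9)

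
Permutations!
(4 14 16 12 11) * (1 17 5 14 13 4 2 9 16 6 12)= [0, 17, 9, 3, 13, 14, 12, 7, 8, 16, 10, 2, 11, 4, 6, 15, 1, 5]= (1 17 5 14 6 12 11 2 9 16)(4 13)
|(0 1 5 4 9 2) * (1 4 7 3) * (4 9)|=12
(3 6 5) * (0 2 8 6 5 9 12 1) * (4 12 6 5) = (0 2 8 5 3 4 12 1)(6 9) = [2, 0, 8, 4, 12, 3, 9, 7, 5, 6, 10, 11, 1]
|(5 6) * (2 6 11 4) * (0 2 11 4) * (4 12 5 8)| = 6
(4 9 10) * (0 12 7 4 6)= (0 12 7 4 9 10 6)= [12, 1, 2, 3, 9, 5, 0, 4, 8, 10, 6, 11, 7]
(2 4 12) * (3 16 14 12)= (2 4 3 16 14 12)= [0, 1, 4, 16, 3, 5, 6, 7, 8, 9, 10, 11, 2, 13, 12, 15, 14]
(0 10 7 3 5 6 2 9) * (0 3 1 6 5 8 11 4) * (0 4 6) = (0 10 7 1)(2 9 3 8 11 6) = [10, 0, 9, 8, 4, 5, 2, 1, 11, 3, 7, 6]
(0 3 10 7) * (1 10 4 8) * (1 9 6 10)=(0 3 4 8 9 6 10 7)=[3, 1, 2, 4, 8, 5, 10, 0, 9, 6, 7]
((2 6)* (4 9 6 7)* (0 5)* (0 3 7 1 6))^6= (9)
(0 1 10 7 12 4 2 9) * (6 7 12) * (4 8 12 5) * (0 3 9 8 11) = (0 1 10 5 4 2 8 12 11)(3 9)(6 7) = [1, 10, 8, 9, 2, 4, 7, 6, 12, 3, 5, 0, 11]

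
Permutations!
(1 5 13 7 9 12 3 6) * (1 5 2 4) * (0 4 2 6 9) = (0 4 1 6 5 13 7)(3 9 12) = [4, 6, 2, 9, 1, 13, 5, 0, 8, 12, 10, 11, 3, 7]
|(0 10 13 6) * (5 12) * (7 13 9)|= |(0 10 9 7 13 6)(5 12)|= 6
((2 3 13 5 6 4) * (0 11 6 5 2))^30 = ((0 11 6 4)(2 3 13))^30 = (13)(0 6)(4 11)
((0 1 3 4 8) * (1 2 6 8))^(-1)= ((0 2 6 8)(1 3 4))^(-1)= (0 8 6 2)(1 4 3)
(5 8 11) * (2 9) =[0, 1, 9, 3, 4, 8, 6, 7, 11, 2, 10, 5] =(2 9)(5 8 11)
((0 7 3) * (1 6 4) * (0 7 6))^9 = (0 6 4 1)(3 7)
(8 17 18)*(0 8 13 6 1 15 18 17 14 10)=(0 8 14 10)(1 15 18 13 6)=[8, 15, 2, 3, 4, 5, 1, 7, 14, 9, 0, 11, 12, 6, 10, 18, 16, 17, 13]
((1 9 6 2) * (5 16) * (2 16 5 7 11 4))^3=((1 9 6 16 7 11 4 2))^3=(1 16 4 9 7 2 6 11)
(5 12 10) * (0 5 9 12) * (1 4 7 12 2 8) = [5, 4, 8, 3, 7, 0, 6, 12, 1, 2, 9, 11, 10] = (0 5)(1 4 7 12 10 9 2 8)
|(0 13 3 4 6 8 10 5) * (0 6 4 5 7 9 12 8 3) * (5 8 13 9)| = |(0 9 12 13)(3 8 10 7 5 6)| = 12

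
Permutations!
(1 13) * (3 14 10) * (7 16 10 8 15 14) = (1 13)(3 7 16 10)(8 15 14) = [0, 13, 2, 7, 4, 5, 6, 16, 15, 9, 3, 11, 12, 1, 8, 14, 10]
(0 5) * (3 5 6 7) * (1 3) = (0 6 7 1 3 5) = [6, 3, 2, 5, 4, 0, 7, 1]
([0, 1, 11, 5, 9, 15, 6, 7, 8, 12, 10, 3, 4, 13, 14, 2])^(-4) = (2 11 3 5 15)(4 12 9)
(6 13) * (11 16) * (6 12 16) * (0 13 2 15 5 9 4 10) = (0 13 12 16 11 6 2 15 5 9 4 10) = [13, 1, 15, 3, 10, 9, 2, 7, 8, 4, 0, 6, 16, 12, 14, 5, 11]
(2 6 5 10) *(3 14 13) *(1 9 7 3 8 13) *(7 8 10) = [0, 9, 6, 14, 4, 7, 5, 3, 13, 8, 2, 11, 12, 10, 1] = (1 9 8 13 10 2 6 5 7 3 14)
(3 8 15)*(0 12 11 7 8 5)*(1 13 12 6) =(0 6 1 13 12 11 7 8 15 3 5) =[6, 13, 2, 5, 4, 0, 1, 8, 15, 9, 10, 7, 11, 12, 14, 3]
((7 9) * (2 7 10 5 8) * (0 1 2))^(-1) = (0 8 5 10 9 7 2 1)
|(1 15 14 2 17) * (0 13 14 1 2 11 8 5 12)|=|(0 13 14 11 8 5 12)(1 15)(2 17)|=14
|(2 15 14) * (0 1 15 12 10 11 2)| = |(0 1 15 14)(2 12 10 11)| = 4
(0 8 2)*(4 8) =(0 4 8 2) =[4, 1, 0, 3, 8, 5, 6, 7, 2]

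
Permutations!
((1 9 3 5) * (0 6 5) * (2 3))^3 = ((0 6 5 1 9 2 3))^3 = (0 1 3 5 2 6 9)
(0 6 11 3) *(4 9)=[6, 1, 2, 0, 9, 5, 11, 7, 8, 4, 10, 3]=(0 6 11 3)(4 9)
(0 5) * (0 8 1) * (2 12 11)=[5, 0, 12, 3, 4, 8, 6, 7, 1, 9, 10, 2, 11]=(0 5 8 1)(2 12 11)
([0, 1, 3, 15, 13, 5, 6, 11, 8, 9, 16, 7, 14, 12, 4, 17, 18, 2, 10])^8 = (10 18 16)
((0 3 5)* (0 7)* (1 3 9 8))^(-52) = (0 3 9 5 8 7 1)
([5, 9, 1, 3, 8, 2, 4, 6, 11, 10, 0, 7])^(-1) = (0 10 9 1 2 5)(4 6 7 11 8)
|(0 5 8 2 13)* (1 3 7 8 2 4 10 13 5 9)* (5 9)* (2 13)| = 24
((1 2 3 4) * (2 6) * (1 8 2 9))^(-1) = (1 9 6)(2 8 4 3)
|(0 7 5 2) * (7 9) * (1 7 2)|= |(0 9 2)(1 7 5)|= 3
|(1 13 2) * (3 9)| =|(1 13 2)(3 9)| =6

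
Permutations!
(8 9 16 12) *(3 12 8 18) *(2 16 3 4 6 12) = (2 16 8 9 3)(4 6 12 18) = [0, 1, 16, 2, 6, 5, 12, 7, 9, 3, 10, 11, 18, 13, 14, 15, 8, 17, 4]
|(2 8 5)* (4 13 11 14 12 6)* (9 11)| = |(2 8 5)(4 13 9 11 14 12 6)| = 21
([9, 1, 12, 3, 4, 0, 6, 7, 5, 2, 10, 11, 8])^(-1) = [5, 1, 9, 3, 4, 8, 6, 7, 12, 0, 10, 11, 2]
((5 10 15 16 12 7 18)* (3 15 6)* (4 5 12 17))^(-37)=((3 15 16 17 4 5 10 6)(7 18 12))^(-37)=(3 17 10 15 4 6 16 5)(7 12 18)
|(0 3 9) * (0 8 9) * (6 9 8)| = |(0 3)(6 9)| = 2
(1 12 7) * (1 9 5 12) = (5 12 7 9) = [0, 1, 2, 3, 4, 12, 6, 9, 8, 5, 10, 11, 7]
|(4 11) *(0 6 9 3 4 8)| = 7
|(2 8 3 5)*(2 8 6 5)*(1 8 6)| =4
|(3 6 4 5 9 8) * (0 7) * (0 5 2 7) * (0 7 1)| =|(0 7 5 9 8 3 6 4 2 1)| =10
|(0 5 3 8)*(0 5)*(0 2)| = |(0 2)(3 8 5)| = 6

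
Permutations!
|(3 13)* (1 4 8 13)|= 5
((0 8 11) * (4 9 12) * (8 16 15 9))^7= ((0 16 15 9 12 4 8 11))^7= (0 11 8 4 12 9 15 16)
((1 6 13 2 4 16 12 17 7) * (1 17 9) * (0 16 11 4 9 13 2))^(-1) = ((0 16 12 13)(1 6 2 9)(4 11)(7 17))^(-1) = (0 13 12 16)(1 9 2 6)(4 11)(7 17)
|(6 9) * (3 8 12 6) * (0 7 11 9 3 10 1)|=|(0 7 11 9 10 1)(3 8 12 6)|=12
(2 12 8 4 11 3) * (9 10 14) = [0, 1, 12, 2, 11, 5, 6, 7, 4, 10, 14, 3, 8, 13, 9] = (2 12 8 4 11 3)(9 10 14)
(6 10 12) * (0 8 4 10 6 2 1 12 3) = (0 8 4 10 3)(1 12 2) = [8, 12, 1, 0, 10, 5, 6, 7, 4, 9, 3, 11, 2]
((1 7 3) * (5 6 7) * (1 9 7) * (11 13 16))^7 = ((1 5 6)(3 9 7)(11 13 16))^7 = (1 5 6)(3 9 7)(11 13 16)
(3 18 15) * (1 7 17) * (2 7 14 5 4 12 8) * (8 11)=(1 14 5 4 12 11 8 2 7 17)(3 18 15)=[0, 14, 7, 18, 12, 4, 6, 17, 2, 9, 10, 8, 11, 13, 5, 3, 16, 1, 15]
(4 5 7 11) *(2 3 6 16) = (2 3 6 16)(4 5 7 11) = [0, 1, 3, 6, 5, 7, 16, 11, 8, 9, 10, 4, 12, 13, 14, 15, 2]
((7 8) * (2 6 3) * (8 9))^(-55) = (2 3 6)(7 8 9)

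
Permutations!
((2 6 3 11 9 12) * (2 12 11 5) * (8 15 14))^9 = (15)(2 6 3 5)(9 11) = ((2 6 3 5)(8 15 14)(9 11))^9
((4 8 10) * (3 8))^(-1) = (3 4 10 8)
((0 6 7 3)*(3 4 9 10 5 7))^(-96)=(4 7 5 10 9)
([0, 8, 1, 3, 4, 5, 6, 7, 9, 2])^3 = [0, 2, 9, 3, 4, 5, 6, 7, 1, 8]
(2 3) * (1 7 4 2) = (1 7 4 2 3) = [0, 7, 3, 1, 2, 5, 6, 4]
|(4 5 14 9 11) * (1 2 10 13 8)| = |(1 2 10 13 8)(4 5 14 9 11)| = 5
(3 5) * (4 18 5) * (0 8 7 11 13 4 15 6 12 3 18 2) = (0 8 7 11 13 4 2)(3 15 6 12)(5 18) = [8, 1, 0, 15, 2, 18, 12, 11, 7, 9, 10, 13, 3, 4, 14, 6, 16, 17, 5]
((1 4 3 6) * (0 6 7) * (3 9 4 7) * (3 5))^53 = (0 6 1 7)(3 5)(4 9)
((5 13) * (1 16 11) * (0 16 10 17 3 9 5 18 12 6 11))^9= ((0 16)(1 10 17 3 9 5 13 18 12 6 11))^9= (0 16)(1 6 18 5 3 10 11 12 13 9 17)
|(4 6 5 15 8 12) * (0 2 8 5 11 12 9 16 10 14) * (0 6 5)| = |(0 2 8 9 16 10 14 6 11 12 4 5 15)| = 13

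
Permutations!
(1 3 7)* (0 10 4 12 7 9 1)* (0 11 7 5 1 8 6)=[10, 3, 2, 9, 12, 1, 0, 11, 6, 8, 4, 7, 5]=(0 10 4 12 5 1 3 9 8 6)(7 11)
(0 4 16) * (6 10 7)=(0 4 16)(6 10 7)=[4, 1, 2, 3, 16, 5, 10, 6, 8, 9, 7, 11, 12, 13, 14, 15, 0]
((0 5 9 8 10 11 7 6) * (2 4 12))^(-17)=(0 6 7 11 10 8 9 5)(2 4 12)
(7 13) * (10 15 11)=(7 13)(10 15 11)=[0, 1, 2, 3, 4, 5, 6, 13, 8, 9, 15, 10, 12, 7, 14, 11]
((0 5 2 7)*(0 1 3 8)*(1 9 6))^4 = ((0 5 2 7 9 6 1 3 8))^4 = (0 9 8 7 3 2 1 5 6)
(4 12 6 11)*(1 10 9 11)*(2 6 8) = (1 10 9 11 4 12 8 2 6) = [0, 10, 6, 3, 12, 5, 1, 7, 2, 11, 9, 4, 8]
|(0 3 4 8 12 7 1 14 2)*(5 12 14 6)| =30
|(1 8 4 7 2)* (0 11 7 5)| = |(0 11 7 2 1 8 4 5)| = 8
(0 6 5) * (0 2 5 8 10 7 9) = (0 6 8 10 7 9)(2 5) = [6, 1, 5, 3, 4, 2, 8, 9, 10, 0, 7]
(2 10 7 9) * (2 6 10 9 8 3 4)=(2 9 6 10 7 8 3 4)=[0, 1, 9, 4, 2, 5, 10, 8, 3, 6, 7]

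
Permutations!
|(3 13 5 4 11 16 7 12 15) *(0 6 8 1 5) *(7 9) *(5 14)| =15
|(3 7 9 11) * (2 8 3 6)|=7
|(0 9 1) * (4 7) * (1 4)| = |(0 9 4 7 1)| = 5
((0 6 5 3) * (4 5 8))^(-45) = (0 4)(3 8)(5 6)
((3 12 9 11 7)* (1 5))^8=(3 11 12 7 9)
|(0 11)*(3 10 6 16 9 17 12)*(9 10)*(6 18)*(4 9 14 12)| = 12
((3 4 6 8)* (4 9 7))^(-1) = ((3 9 7 4 6 8))^(-1) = (3 8 6 4 7 9)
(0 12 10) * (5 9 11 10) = (0 12 5 9 11 10) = [12, 1, 2, 3, 4, 9, 6, 7, 8, 11, 0, 10, 5]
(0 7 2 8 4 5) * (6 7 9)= [9, 1, 8, 3, 5, 0, 7, 2, 4, 6]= (0 9 6 7 2 8 4 5)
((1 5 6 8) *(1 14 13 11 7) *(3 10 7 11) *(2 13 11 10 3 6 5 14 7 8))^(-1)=(1 7 8 10 11 14)(2 6 13)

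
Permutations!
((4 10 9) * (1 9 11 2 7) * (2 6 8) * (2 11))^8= ((1 9 4 10 2 7)(6 8 11))^8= (1 4 2)(6 11 8)(7 9 10)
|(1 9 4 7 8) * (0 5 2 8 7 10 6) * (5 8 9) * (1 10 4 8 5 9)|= 8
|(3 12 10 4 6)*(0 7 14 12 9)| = 9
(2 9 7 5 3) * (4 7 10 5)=(2 9 10 5 3)(4 7)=[0, 1, 9, 2, 7, 3, 6, 4, 8, 10, 5]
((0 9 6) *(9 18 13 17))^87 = ((0 18 13 17 9 6))^87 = (0 17)(6 13)(9 18)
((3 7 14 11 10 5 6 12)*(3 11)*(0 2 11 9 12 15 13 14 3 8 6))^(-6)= (0 5 10 11 2)(6 8 14 13 15)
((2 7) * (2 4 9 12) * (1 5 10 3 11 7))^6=((1 5 10 3 11 7 4 9 12 2))^6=(1 4 10 12 11)(2 7 5 9 3)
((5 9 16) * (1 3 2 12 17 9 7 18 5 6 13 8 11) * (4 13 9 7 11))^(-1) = ((1 3 2 12 17 7 18 5 11)(4 13 8)(6 9 16))^(-1) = (1 11 5 18 7 17 12 2 3)(4 8 13)(6 16 9)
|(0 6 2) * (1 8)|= 6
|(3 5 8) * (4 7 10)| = |(3 5 8)(4 7 10)| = 3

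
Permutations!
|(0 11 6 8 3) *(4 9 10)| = |(0 11 6 8 3)(4 9 10)| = 15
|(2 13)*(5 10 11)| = |(2 13)(5 10 11)| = 6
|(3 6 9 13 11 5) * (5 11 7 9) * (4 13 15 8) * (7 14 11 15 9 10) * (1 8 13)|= |(1 8 4)(3 6 5)(7 10)(11 15 13 14)|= 12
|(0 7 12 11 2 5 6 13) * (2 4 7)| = 20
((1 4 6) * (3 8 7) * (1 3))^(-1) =((1 4 6 3 8 7))^(-1) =(1 7 8 3 6 4)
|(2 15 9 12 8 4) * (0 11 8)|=|(0 11 8 4 2 15 9 12)|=8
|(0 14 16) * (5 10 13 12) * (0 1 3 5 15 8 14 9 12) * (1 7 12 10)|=12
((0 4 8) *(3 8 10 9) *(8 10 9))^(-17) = ((0 4 9 3 10 8))^(-17) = (0 4 9 3 10 8)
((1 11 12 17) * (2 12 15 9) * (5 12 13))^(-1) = ((1 11 15 9 2 13 5 12 17))^(-1) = (1 17 12 5 13 2 9 15 11)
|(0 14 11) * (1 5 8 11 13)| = 7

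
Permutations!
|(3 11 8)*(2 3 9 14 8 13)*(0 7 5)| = |(0 7 5)(2 3 11 13)(8 9 14)| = 12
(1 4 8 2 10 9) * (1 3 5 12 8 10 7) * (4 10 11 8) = (1 10 9 3 5 12 4 11 8 2 7) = [0, 10, 7, 5, 11, 12, 6, 1, 2, 3, 9, 8, 4]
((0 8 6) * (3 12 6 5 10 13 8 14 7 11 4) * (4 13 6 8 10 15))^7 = (3 12 8 5 15 4)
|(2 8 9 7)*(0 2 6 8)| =|(0 2)(6 8 9 7)| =4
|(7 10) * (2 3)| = 2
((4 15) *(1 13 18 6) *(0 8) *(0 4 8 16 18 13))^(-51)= ((0 16 18 6 1)(4 15 8))^(-51)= (0 1 6 18 16)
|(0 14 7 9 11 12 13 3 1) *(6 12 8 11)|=18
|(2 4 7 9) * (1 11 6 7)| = |(1 11 6 7 9 2 4)| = 7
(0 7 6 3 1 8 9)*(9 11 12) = (0 7 6 3 1 8 11 12 9) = [7, 8, 2, 1, 4, 5, 3, 6, 11, 0, 10, 12, 9]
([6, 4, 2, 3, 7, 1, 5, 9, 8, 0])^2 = [5, 7, 2, 3, 9, 4, 1, 0, 8, 6]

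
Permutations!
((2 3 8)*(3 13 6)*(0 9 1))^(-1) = (0 1 9)(2 8 3 6 13)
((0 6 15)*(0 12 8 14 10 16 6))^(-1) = ((6 15 12 8 14 10 16))^(-1) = (6 16 10 14 8 12 15)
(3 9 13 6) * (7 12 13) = (3 9 7 12 13 6) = [0, 1, 2, 9, 4, 5, 3, 12, 8, 7, 10, 11, 13, 6]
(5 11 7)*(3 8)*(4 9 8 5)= (3 5 11 7 4 9 8)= [0, 1, 2, 5, 9, 11, 6, 4, 3, 8, 10, 7]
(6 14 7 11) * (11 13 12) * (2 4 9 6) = (2 4 9 6 14 7 13 12 11) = [0, 1, 4, 3, 9, 5, 14, 13, 8, 6, 10, 2, 11, 12, 7]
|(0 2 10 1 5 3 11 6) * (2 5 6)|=|(0 5 3 11 2 10 1 6)|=8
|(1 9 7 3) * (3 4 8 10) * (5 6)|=|(1 9 7 4 8 10 3)(5 6)|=14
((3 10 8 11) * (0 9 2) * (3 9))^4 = (0 11 3 9 10 2 8)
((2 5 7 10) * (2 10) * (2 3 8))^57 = (10)(2 7 8 5 3)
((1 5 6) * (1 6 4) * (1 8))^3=(1 8 4 5)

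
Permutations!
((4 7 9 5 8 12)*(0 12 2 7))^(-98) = (0 12 4)(2 9 8 7 5)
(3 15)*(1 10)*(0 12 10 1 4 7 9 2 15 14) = (0 12 10 4 7 9 2 15 3 14) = [12, 1, 15, 14, 7, 5, 6, 9, 8, 2, 4, 11, 10, 13, 0, 3]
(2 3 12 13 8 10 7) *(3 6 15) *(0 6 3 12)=(0 6 15 12 13 8 10 7 2 3)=[6, 1, 3, 0, 4, 5, 15, 2, 10, 9, 7, 11, 13, 8, 14, 12]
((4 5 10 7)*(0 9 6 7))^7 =(10)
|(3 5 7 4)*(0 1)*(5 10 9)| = |(0 1)(3 10 9 5 7 4)| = 6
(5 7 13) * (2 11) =(2 11)(5 7 13) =[0, 1, 11, 3, 4, 7, 6, 13, 8, 9, 10, 2, 12, 5]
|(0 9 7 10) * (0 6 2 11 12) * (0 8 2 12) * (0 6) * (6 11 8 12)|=4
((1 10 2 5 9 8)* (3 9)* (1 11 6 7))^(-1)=((1 10 2 5 3 9 8 11 6 7))^(-1)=(1 7 6 11 8 9 3 5 2 10)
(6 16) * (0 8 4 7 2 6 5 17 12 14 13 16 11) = (0 8 4 7 2 6 11)(5 17 12 14 13 16) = [8, 1, 6, 3, 7, 17, 11, 2, 4, 9, 10, 0, 14, 16, 13, 15, 5, 12]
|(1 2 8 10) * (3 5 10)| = |(1 2 8 3 5 10)| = 6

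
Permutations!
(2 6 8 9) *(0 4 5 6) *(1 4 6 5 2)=(0 6 8 9 1 4 2)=[6, 4, 0, 3, 2, 5, 8, 7, 9, 1]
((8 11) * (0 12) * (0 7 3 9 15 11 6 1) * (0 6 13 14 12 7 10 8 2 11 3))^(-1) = (0 7)(1 6)(2 11)(3 15 9)(8 10 12 14 13)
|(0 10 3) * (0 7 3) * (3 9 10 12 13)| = |(0 12 13 3 7 9 10)| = 7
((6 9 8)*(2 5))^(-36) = (9)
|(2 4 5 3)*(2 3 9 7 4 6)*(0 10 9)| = 6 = |(0 10 9 7 4 5)(2 6)|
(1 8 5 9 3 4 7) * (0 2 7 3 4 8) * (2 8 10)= (0 8 5 9 4 3 10 2 7 1)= [8, 0, 7, 10, 3, 9, 6, 1, 5, 4, 2]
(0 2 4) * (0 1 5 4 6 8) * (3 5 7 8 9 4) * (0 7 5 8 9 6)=(0 2)(1 5 3 8 7 9 4)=[2, 5, 0, 8, 1, 3, 6, 9, 7, 4]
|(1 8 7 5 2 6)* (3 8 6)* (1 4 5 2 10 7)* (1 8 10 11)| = |(1 6 4 5 11)(2 3 10 7)| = 20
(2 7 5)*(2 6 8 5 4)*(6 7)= [0, 1, 6, 3, 2, 7, 8, 4, 5]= (2 6 8 5 7 4)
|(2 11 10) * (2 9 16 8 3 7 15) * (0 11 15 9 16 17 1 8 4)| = 30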